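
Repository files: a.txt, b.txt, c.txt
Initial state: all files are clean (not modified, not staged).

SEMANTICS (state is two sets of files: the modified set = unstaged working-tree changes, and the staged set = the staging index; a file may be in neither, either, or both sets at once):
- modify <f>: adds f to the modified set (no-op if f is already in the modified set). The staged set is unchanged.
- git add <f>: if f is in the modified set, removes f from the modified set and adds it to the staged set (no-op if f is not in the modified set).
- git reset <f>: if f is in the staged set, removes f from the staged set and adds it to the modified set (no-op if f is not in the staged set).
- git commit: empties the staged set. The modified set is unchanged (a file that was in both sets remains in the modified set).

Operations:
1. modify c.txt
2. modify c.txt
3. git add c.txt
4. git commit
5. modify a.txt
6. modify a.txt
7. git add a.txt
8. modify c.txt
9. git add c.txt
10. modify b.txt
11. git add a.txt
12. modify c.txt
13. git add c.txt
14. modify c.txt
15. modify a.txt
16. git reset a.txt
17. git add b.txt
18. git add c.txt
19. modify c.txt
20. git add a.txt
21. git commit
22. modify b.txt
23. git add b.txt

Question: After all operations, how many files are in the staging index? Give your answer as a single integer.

Answer: 1

Derivation:
After op 1 (modify c.txt): modified={c.txt} staged={none}
After op 2 (modify c.txt): modified={c.txt} staged={none}
After op 3 (git add c.txt): modified={none} staged={c.txt}
After op 4 (git commit): modified={none} staged={none}
After op 5 (modify a.txt): modified={a.txt} staged={none}
After op 6 (modify a.txt): modified={a.txt} staged={none}
After op 7 (git add a.txt): modified={none} staged={a.txt}
After op 8 (modify c.txt): modified={c.txt} staged={a.txt}
After op 9 (git add c.txt): modified={none} staged={a.txt, c.txt}
After op 10 (modify b.txt): modified={b.txt} staged={a.txt, c.txt}
After op 11 (git add a.txt): modified={b.txt} staged={a.txt, c.txt}
After op 12 (modify c.txt): modified={b.txt, c.txt} staged={a.txt, c.txt}
After op 13 (git add c.txt): modified={b.txt} staged={a.txt, c.txt}
After op 14 (modify c.txt): modified={b.txt, c.txt} staged={a.txt, c.txt}
After op 15 (modify a.txt): modified={a.txt, b.txt, c.txt} staged={a.txt, c.txt}
After op 16 (git reset a.txt): modified={a.txt, b.txt, c.txt} staged={c.txt}
After op 17 (git add b.txt): modified={a.txt, c.txt} staged={b.txt, c.txt}
After op 18 (git add c.txt): modified={a.txt} staged={b.txt, c.txt}
After op 19 (modify c.txt): modified={a.txt, c.txt} staged={b.txt, c.txt}
After op 20 (git add a.txt): modified={c.txt} staged={a.txt, b.txt, c.txt}
After op 21 (git commit): modified={c.txt} staged={none}
After op 22 (modify b.txt): modified={b.txt, c.txt} staged={none}
After op 23 (git add b.txt): modified={c.txt} staged={b.txt}
Final staged set: {b.txt} -> count=1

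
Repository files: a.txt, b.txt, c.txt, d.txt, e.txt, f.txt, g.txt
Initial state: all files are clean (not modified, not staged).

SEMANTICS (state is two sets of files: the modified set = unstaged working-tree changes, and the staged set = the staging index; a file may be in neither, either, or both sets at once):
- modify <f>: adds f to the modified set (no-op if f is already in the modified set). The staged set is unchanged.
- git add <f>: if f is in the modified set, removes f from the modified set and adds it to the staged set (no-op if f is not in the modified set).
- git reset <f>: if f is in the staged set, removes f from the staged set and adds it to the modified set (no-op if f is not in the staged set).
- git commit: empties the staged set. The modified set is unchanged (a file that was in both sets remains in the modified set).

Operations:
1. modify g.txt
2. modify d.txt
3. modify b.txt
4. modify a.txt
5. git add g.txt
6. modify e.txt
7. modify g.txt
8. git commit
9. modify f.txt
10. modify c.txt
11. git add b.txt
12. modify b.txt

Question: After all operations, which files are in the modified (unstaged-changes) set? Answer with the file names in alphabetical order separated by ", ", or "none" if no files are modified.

Answer: a.txt, b.txt, c.txt, d.txt, e.txt, f.txt, g.txt

Derivation:
After op 1 (modify g.txt): modified={g.txt} staged={none}
After op 2 (modify d.txt): modified={d.txt, g.txt} staged={none}
After op 3 (modify b.txt): modified={b.txt, d.txt, g.txt} staged={none}
After op 4 (modify a.txt): modified={a.txt, b.txt, d.txt, g.txt} staged={none}
After op 5 (git add g.txt): modified={a.txt, b.txt, d.txt} staged={g.txt}
After op 6 (modify e.txt): modified={a.txt, b.txt, d.txt, e.txt} staged={g.txt}
After op 7 (modify g.txt): modified={a.txt, b.txt, d.txt, e.txt, g.txt} staged={g.txt}
After op 8 (git commit): modified={a.txt, b.txt, d.txt, e.txt, g.txt} staged={none}
After op 9 (modify f.txt): modified={a.txt, b.txt, d.txt, e.txt, f.txt, g.txt} staged={none}
After op 10 (modify c.txt): modified={a.txt, b.txt, c.txt, d.txt, e.txt, f.txt, g.txt} staged={none}
After op 11 (git add b.txt): modified={a.txt, c.txt, d.txt, e.txt, f.txt, g.txt} staged={b.txt}
After op 12 (modify b.txt): modified={a.txt, b.txt, c.txt, d.txt, e.txt, f.txt, g.txt} staged={b.txt}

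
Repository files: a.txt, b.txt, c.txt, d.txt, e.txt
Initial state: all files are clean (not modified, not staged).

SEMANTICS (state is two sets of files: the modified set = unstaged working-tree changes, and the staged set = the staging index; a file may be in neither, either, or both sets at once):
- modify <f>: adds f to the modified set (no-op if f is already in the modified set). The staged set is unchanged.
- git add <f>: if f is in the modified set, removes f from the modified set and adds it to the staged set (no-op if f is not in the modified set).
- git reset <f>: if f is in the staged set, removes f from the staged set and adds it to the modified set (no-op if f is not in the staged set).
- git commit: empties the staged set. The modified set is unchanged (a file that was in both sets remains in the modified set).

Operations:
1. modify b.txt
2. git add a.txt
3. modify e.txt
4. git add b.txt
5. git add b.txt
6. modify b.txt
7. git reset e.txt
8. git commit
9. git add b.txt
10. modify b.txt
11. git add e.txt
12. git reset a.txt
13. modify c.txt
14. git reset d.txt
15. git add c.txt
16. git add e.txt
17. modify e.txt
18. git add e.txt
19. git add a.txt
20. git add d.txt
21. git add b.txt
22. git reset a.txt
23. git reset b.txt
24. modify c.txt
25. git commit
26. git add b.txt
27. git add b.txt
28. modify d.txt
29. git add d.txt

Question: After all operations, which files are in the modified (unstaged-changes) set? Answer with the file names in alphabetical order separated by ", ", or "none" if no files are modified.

Answer: c.txt

Derivation:
After op 1 (modify b.txt): modified={b.txt} staged={none}
After op 2 (git add a.txt): modified={b.txt} staged={none}
After op 3 (modify e.txt): modified={b.txt, e.txt} staged={none}
After op 4 (git add b.txt): modified={e.txt} staged={b.txt}
After op 5 (git add b.txt): modified={e.txt} staged={b.txt}
After op 6 (modify b.txt): modified={b.txt, e.txt} staged={b.txt}
After op 7 (git reset e.txt): modified={b.txt, e.txt} staged={b.txt}
After op 8 (git commit): modified={b.txt, e.txt} staged={none}
After op 9 (git add b.txt): modified={e.txt} staged={b.txt}
After op 10 (modify b.txt): modified={b.txt, e.txt} staged={b.txt}
After op 11 (git add e.txt): modified={b.txt} staged={b.txt, e.txt}
After op 12 (git reset a.txt): modified={b.txt} staged={b.txt, e.txt}
After op 13 (modify c.txt): modified={b.txt, c.txt} staged={b.txt, e.txt}
After op 14 (git reset d.txt): modified={b.txt, c.txt} staged={b.txt, e.txt}
After op 15 (git add c.txt): modified={b.txt} staged={b.txt, c.txt, e.txt}
After op 16 (git add e.txt): modified={b.txt} staged={b.txt, c.txt, e.txt}
After op 17 (modify e.txt): modified={b.txt, e.txt} staged={b.txt, c.txt, e.txt}
After op 18 (git add e.txt): modified={b.txt} staged={b.txt, c.txt, e.txt}
After op 19 (git add a.txt): modified={b.txt} staged={b.txt, c.txt, e.txt}
After op 20 (git add d.txt): modified={b.txt} staged={b.txt, c.txt, e.txt}
After op 21 (git add b.txt): modified={none} staged={b.txt, c.txt, e.txt}
After op 22 (git reset a.txt): modified={none} staged={b.txt, c.txt, e.txt}
After op 23 (git reset b.txt): modified={b.txt} staged={c.txt, e.txt}
After op 24 (modify c.txt): modified={b.txt, c.txt} staged={c.txt, e.txt}
After op 25 (git commit): modified={b.txt, c.txt} staged={none}
After op 26 (git add b.txt): modified={c.txt} staged={b.txt}
After op 27 (git add b.txt): modified={c.txt} staged={b.txt}
After op 28 (modify d.txt): modified={c.txt, d.txt} staged={b.txt}
After op 29 (git add d.txt): modified={c.txt} staged={b.txt, d.txt}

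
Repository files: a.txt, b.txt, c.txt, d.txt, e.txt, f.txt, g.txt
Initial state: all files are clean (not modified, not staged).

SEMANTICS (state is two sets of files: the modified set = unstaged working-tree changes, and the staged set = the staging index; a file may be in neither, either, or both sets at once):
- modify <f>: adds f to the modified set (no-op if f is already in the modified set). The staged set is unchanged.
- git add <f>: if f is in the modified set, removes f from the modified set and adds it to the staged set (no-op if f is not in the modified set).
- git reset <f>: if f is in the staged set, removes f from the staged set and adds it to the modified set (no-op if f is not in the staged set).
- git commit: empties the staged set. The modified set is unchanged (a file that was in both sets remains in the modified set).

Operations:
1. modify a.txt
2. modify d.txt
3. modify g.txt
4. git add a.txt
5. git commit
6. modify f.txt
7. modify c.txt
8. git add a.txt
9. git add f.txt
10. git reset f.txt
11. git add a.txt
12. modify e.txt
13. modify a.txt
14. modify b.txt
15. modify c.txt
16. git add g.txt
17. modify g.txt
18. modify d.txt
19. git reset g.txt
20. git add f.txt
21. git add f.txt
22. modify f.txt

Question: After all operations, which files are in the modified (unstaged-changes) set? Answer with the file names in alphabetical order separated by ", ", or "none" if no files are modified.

After op 1 (modify a.txt): modified={a.txt} staged={none}
After op 2 (modify d.txt): modified={a.txt, d.txt} staged={none}
After op 3 (modify g.txt): modified={a.txt, d.txt, g.txt} staged={none}
After op 4 (git add a.txt): modified={d.txt, g.txt} staged={a.txt}
After op 5 (git commit): modified={d.txt, g.txt} staged={none}
After op 6 (modify f.txt): modified={d.txt, f.txt, g.txt} staged={none}
After op 7 (modify c.txt): modified={c.txt, d.txt, f.txt, g.txt} staged={none}
After op 8 (git add a.txt): modified={c.txt, d.txt, f.txt, g.txt} staged={none}
After op 9 (git add f.txt): modified={c.txt, d.txt, g.txt} staged={f.txt}
After op 10 (git reset f.txt): modified={c.txt, d.txt, f.txt, g.txt} staged={none}
After op 11 (git add a.txt): modified={c.txt, d.txt, f.txt, g.txt} staged={none}
After op 12 (modify e.txt): modified={c.txt, d.txt, e.txt, f.txt, g.txt} staged={none}
After op 13 (modify a.txt): modified={a.txt, c.txt, d.txt, e.txt, f.txt, g.txt} staged={none}
After op 14 (modify b.txt): modified={a.txt, b.txt, c.txt, d.txt, e.txt, f.txt, g.txt} staged={none}
After op 15 (modify c.txt): modified={a.txt, b.txt, c.txt, d.txt, e.txt, f.txt, g.txt} staged={none}
After op 16 (git add g.txt): modified={a.txt, b.txt, c.txt, d.txt, e.txt, f.txt} staged={g.txt}
After op 17 (modify g.txt): modified={a.txt, b.txt, c.txt, d.txt, e.txt, f.txt, g.txt} staged={g.txt}
After op 18 (modify d.txt): modified={a.txt, b.txt, c.txt, d.txt, e.txt, f.txt, g.txt} staged={g.txt}
After op 19 (git reset g.txt): modified={a.txt, b.txt, c.txt, d.txt, e.txt, f.txt, g.txt} staged={none}
After op 20 (git add f.txt): modified={a.txt, b.txt, c.txt, d.txt, e.txt, g.txt} staged={f.txt}
After op 21 (git add f.txt): modified={a.txt, b.txt, c.txt, d.txt, e.txt, g.txt} staged={f.txt}
After op 22 (modify f.txt): modified={a.txt, b.txt, c.txt, d.txt, e.txt, f.txt, g.txt} staged={f.txt}

Answer: a.txt, b.txt, c.txt, d.txt, e.txt, f.txt, g.txt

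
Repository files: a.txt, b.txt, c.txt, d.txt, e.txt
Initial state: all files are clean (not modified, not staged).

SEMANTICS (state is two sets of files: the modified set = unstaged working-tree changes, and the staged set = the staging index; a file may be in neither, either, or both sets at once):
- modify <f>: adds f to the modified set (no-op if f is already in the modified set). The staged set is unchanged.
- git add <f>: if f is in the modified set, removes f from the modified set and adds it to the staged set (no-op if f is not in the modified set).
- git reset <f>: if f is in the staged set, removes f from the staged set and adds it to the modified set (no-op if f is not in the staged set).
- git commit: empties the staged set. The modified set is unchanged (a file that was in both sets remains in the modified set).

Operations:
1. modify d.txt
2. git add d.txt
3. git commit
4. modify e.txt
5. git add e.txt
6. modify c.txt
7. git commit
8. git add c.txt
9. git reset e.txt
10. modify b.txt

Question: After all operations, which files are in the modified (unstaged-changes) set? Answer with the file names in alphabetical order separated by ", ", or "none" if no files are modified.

After op 1 (modify d.txt): modified={d.txt} staged={none}
After op 2 (git add d.txt): modified={none} staged={d.txt}
After op 3 (git commit): modified={none} staged={none}
After op 4 (modify e.txt): modified={e.txt} staged={none}
After op 5 (git add e.txt): modified={none} staged={e.txt}
After op 6 (modify c.txt): modified={c.txt} staged={e.txt}
After op 7 (git commit): modified={c.txt} staged={none}
After op 8 (git add c.txt): modified={none} staged={c.txt}
After op 9 (git reset e.txt): modified={none} staged={c.txt}
After op 10 (modify b.txt): modified={b.txt} staged={c.txt}

Answer: b.txt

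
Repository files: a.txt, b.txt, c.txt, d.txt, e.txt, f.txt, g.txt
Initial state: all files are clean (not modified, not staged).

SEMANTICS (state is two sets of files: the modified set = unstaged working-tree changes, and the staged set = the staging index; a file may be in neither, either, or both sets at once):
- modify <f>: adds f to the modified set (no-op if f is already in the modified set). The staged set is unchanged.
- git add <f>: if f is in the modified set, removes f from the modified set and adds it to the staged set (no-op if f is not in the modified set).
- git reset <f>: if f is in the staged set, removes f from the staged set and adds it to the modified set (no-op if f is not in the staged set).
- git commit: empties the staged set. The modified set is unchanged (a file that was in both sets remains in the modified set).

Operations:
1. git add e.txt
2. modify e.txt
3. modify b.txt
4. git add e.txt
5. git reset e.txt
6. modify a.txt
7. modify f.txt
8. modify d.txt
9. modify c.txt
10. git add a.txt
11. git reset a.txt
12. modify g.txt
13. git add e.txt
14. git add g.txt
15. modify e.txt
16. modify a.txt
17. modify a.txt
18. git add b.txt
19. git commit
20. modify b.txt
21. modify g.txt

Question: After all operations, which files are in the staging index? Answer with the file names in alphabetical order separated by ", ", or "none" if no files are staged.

Answer: none

Derivation:
After op 1 (git add e.txt): modified={none} staged={none}
After op 2 (modify e.txt): modified={e.txt} staged={none}
After op 3 (modify b.txt): modified={b.txt, e.txt} staged={none}
After op 4 (git add e.txt): modified={b.txt} staged={e.txt}
After op 5 (git reset e.txt): modified={b.txt, e.txt} staged={none}
After op 6 (modify a.txt): modified={a.txt, b.txt, e.txt} staged={none}
After op 7 (modify f.txt): modified={a.txt, b.txt, e.txt, f.txt} staged={none}
After op 8 (modify d.txt): modified={a.txt, b.txt, d.txt, e.txt, f.txt} staged={none}
After op 9 (modify c.txt): modified={a.txt, b.txt, c.txt, d.txt, e.txt, f.txt} staged={none}
After op 10 (git add a.txt): modified={b.txt, c.txt, d.txt, e.txt, f.txt} staged={a.txt}
After op 11 (git reset a.txt): modified={a.txt, b.txt, c.txt, d.txt, e.txt, f.txt} staged={none}
After op 12 (modify g.txt): modified={a.txt, b.txt, c.txt, d.txt, e.txt, f.txt, g.txt} staged={none}
After op 13 (git add e.txt): modified={a.txt, b.txt, c.txt, d.txt, f.txt, g.txt} staged={e.txt}
After op 14 (git add g.txt): modified={a.txt, b.txt, c.txt, d.txt, f.txt} staged={e.txt, g.txt}
After op 15 (modify e.txt): modified={a.txt, b.txt, c.txt, d.txt, e.txt, f.txt} staged={e.txt, g.txt}
After op 16 (modify a.txt): modified={a.txt, b.txt, c.txt, d.txt, e.txt, f.txt} staged={e.txt, g.txt}
After op 17 (modify a.txt): modified={a.txt, b.txt, c.txt, d.txt, e.txt, f.txt} staged={e.txt, g.txt}
After op 18 (git add b.txt): modified={a.txt, c.txt, d.txt, e.txt, f.txt} staged={b.txt, e.txt, g.txt}
After op 19 (git commit): modified={a.txt, c.txt, d.txt, e.txt, f.txt} staged={none}
After op 20 (modify b.txt): modified={a.txt, b.txt, c.txt, d.txt, e.txt, f.txt} staged={none}
After op 21 (modify g.txt): modified={a.txt, b.txt, c.txt, d.txt, e.txt, f.txt, g.txt} staged={none}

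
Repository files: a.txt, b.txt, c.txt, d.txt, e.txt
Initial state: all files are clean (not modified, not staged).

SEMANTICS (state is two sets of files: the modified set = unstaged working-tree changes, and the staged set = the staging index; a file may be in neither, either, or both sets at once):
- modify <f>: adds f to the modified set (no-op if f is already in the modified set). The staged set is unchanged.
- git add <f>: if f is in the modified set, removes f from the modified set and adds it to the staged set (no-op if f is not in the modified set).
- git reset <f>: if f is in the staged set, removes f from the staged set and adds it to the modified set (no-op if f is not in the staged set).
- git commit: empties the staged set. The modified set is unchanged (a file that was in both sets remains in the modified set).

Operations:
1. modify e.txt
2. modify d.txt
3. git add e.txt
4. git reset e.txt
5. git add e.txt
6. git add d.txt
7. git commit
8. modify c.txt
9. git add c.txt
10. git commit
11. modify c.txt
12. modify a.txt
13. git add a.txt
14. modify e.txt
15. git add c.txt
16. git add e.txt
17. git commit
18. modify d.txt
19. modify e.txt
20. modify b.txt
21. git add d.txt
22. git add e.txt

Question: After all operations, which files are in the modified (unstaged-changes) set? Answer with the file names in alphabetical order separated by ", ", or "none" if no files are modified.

Answer: b.txt

Derivation:
After op 1 (modify e.txt): modified={e.txt} staged={none}
After op 2 (modify d.txt): modified={d.txt, e.txt} staged={none}
After op 3 (git add e.txt): modified={d.txt} staged={e.txt}
After op 4 (git reset e.txt): modified={d.txt, e.txt} staged={none}
After op 5 (git add e.txt): modified={d.txt} staged={e.txt}
After op 6 (git add d.txt): modified={none} staged={d.txt, e.txt}
After op 7 (git commit): modified={none} staged={none}
After op 8 (modify c.txt): modified={c.txt} staged={none}
After op 9 (git add c.txt): modified={none} staged={c.txt}
After op 10 (git commit): modified={none} staged={none}
After op 11 (modify c.txt): modified={c.txt} staged={none}
After op 12 (modify a.txt): modified={a.txt, c.txt} staged={none}
After op 13 (git add a.txt): modified={c.txt} staged={a.txt}
After op 14 (modify e.txt): modified={c.txt, e.txt} staged={a.txt}
After op 15 (git add c.txt): modified={e.txt} staged={a.txt, c.txt}
After op 16 (git add e.txt): modified={none} staged={a.txt, c.txt, e.txt}
After op 17 (git commit): modified={none} staged={none}
After op 18 (modify d.txt): modified={d.txt} staged={none}
After op 19 (modify e.txt): modified={d.txt, e.txt} staged={none}
After op 20 (modify b.txt): modified={b.txt, d.txt, e.txt} staged={none}
After op 21 (git add d.txt): modified={b.txt, e.txt} staged={d.txt}
After op 22 (git add e.txt): modified={b.txt} staged={d.txt, e.txt}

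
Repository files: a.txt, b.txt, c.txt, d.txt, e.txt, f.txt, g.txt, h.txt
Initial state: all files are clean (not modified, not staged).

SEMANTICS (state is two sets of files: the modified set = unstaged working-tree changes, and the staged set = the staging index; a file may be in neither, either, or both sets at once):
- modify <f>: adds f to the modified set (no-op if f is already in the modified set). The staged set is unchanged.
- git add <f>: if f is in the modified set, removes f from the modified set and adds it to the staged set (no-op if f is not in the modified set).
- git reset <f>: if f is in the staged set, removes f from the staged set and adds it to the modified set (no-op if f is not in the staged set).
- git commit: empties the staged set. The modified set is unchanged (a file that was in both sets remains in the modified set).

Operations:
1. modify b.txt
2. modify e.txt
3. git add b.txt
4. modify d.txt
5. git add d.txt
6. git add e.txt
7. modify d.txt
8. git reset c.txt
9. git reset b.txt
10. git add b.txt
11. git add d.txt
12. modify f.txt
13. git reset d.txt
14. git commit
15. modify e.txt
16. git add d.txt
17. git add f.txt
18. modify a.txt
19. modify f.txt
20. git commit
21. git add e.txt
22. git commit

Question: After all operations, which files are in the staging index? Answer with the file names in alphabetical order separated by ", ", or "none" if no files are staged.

Answer: none

Derivation:
After op 1 (modify b.txt): modified={b.txt} staged={none}
After op 2 (modify e.txt): modified={b.txt, e.txt} staged={none}
After op 3 (git add b.txt): modified={e.txt} staged={b.txt}
After op 4 (modify d.txt): modified={d.txt, e.txt} staged={b.txt}
After op 5 (git add d.txt): modified={e.txt} staged={b.txt, d.txt}
After op 6 (git add e.txt): modified={none} staged={b.txt, d.txt, e.txt}
After op 7 (modify d.txt): modified={d.txt} staged={b.txt, d.txt, e.txt}
After op 8 (git reset c.txt): modified={d.txt} staged={b.txt, d.txt, e.txt}
After op 9 (git reset b.txt): modified={b.txt, d.txt} staged={d.txt, e.txt}
After op 10 (git add b.txt): modified={d.txt} staged={b.txt, d.txt, e.txt}
After op 11 (git add d.txt): modified={none} staged={b.txt, d.txt, e.txt}
After op 12 (modify f.txt): modified={f.txt} staged={b.txt, d.txt, e.txt}
After op 13 (git reset d.txt): modified={d.txt, f.txt} staged={b.txt, e.txt}
After op 14 (git commit): modified={d.txt, f.txt} staged={none}
After op 15 (modify e.txt): modified={d.txt, e.txt, f.txt} staged={none}
After op 16 (git add d.txt): modified={e.txt, f.txt} staged={d.txt}
After op 17 (git add f.txt): modified={e.txt} staged={d.txt, f.txt}
After op 18 (modify a.txt): modified={a.txt, e.txt} staged={d.txt, f.txt}
After op 19 (modify f.txt): modified={a.txt, e.txt, f.txt} staged={d.txt, f.txt}
After op 20 (git commit): modified={a.txt, e.txt, f.txt} staged={none}
After op 21 (git add e.txt): modified={a.txt, f.txt} staged={e.txt}
After op 22 (git commit): modified={a.txt, f.txt} staged={none}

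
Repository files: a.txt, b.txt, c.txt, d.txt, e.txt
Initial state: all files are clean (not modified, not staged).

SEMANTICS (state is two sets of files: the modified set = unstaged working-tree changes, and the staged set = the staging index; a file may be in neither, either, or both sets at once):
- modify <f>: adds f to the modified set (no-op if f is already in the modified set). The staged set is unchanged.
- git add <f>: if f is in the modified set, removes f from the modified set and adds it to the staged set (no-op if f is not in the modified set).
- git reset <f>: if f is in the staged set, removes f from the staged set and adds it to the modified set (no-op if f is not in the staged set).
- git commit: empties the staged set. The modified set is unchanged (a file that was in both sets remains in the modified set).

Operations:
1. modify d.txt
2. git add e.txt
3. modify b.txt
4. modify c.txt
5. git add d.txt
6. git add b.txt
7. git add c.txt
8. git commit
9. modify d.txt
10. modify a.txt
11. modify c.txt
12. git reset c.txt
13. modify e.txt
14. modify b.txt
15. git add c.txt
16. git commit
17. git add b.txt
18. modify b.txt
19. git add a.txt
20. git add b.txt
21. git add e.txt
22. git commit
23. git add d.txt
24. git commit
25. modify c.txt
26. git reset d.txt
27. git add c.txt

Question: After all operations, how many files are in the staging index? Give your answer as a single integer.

Answer: 1

Derivation:
After op 1 (modify d.txt): modified={d.txt} staged={none}
After op 2 (git add e.txt): modified={d.txt} staged={none}
After op 3 (modify b.txt): modified={b.txt, d.txt} staged={none}
After op 4 (modify c.txt): modified={b.txt, c.txt, d.txt} staged={none}
After op 5 (git add d.txt): modified={b.txt, c.txt} staged={d.txt}
After op 6 (git add b.txt): modified={c.txt} staged={b.txt, d.txt}
After op 7 (git add c.txt): modified={none} staged={b.txt, c.txt, d.txt}
After op 8 (git commit): modified={none} staged={none}
After op 9 (modify d.txt): modified={d.txt} staged={none}
After op 10 (modify a.txt): modified={a.txt, d.txt} staged={none}
After op 11 (modify c.txt): modified={a.txt, c.txt, d.txt} staged={none}
After op 12 (git reset c.txt): modified={a.txt, c.txt, d.txt} staged={none}
After op 13 (modify e.txt): modified={a.txt, c.txt, d.txt, e.txt} staged={none}
After op 14 (modify b.txt): modified={a.txt, b.txt, c.txt, d.txt, e.txt} staged={none}
After op 15 (git add c.txt): modified={a.txt, b.txt, d.txt, e.txt} staged={c.txt}
After op 16 (git commit): modified={a.txt, b.txt, d.txt, e.txt} staged={none}
After op 17 (git add b.txt): modified={a.txt, d.txt, e.txt} staged={b.txt}
After op 18 (modify b.txt): modified={a.txt, b.txt, d.txt, e.txt} staged={b.txt}
After op 19 (git add a.txt): modified={b.txt, d.txt, e.txt} staged={a.txt, b.txt}
After op 20 (git add b.txt): modified={d.txt, e.txt} staged={a.txt, b.txt}
After op 21 (git add e.txt): modified={d.txt} staged={a.txt, b.txt, e.txt}
After op 22 (git commit): modified={d.txt} staged={none}
After op 23 (git add d.txt): modified={none} staged={d.txt}
After op 24 (git commit): modified={none} staged={none}
After op 25 (modify c.txt): modified={c.txt} staged={none}
After op 26 (git reset d.txt): modified={c.txt} staged={none}
After op 27 (git add c.txt): modified={none} staged={c.txt}
Final staged set: {c.txt} -> count=1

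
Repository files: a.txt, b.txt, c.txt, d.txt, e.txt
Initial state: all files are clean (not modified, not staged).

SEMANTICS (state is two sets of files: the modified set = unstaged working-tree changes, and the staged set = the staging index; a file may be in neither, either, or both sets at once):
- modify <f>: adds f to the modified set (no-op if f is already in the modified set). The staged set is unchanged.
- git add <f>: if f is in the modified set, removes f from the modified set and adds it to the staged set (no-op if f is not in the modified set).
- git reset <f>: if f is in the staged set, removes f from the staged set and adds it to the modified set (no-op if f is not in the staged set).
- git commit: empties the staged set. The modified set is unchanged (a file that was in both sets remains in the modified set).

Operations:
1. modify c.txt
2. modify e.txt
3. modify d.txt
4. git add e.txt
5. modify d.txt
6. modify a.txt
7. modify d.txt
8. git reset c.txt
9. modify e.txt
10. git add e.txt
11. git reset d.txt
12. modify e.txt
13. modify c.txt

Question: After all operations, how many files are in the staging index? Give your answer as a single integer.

Answer: 1

Derivation:
After op 1 (modify c.txt): modified={c.txt} staged={none}
After op 2 (modify e.txt): modified={c.txt, e.txt} staged={none}
After op 3 (modify d.txt): modified={c.txt, d.txt, e.txt} staged={none}
After op 4 (git add e.txt): modified={c.txt, d.txt} staged={e.txt}
After op 5 (modify d.txt): modified={c.txt, d.txt} staged={e.txt}
After op 6 (modify a.txt): modified={a.txt, c.txt, d.txt} staged={e.txt}
After op 7 (modify d.txt): modified={a.txt, c.txt, d.txt} staged={e.txt}
After op 8 (git reset c.txt): modified={a.txt, c.txt, d.txt} staged={e.txt}
After op 9 (modify e.txt): modified={a.txt, c.txt, d.txt, e.txt} staged={e.txt}
After op 10 (git add e.txt): modified={a.txt, c.txt, d.txt} staged={e.txt}
After op 11 (git reset d.txt): modified={a.txt, c.txt, d.txt} staged={e.txt}
After op 12 (modify e.txt): modified={a.txt, c.txt, d.txt, e.txt} staged={e.txt}
After op 13 (modify c.txt): modified={a.txt, c.txt, d.txt, e.txt} staged={e.txt}
Final staged set: {e.txt} -> count=1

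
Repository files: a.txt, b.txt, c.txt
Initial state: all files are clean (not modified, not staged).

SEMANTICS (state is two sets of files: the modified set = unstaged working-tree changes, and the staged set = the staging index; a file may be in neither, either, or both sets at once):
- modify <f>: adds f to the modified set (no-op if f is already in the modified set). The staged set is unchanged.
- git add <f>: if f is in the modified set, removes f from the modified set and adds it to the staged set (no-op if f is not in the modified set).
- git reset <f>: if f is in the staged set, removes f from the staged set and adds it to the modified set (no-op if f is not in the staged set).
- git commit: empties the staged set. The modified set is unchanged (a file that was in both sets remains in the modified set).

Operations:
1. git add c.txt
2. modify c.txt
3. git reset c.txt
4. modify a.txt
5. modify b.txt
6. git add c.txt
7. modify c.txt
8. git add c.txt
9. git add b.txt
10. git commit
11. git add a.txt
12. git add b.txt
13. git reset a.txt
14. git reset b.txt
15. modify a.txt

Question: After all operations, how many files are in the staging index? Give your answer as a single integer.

Answer: 0

Derivation:
After op 1 (git add c.txt): modified={none} staged={none}
After op 2 (modify c.txt): modified={c.txt} staged={none}
After op 3 (git reset c.txt): modified={c.txt} staged={none}
After op 4 (modify a.txt): modified={a.txt, c.txt} staged={none}
After op 5 (modify b.txt): modified={a.txt, b.txt, c.txt} staged={none}
After op 6 (git add c.txt): modified={a.txt, b.txt} staged={c.txt}
After op 7 (modify c.txt): modified={a.txt, b.txt, c.txt} staged={c.txt}
After op 8 (git add c.txt): modified={a.txt, b.txt} staged={c.txt}
After op 9 (git add b.txt): modified={a.txt} staged={b.txt, c.txt}
After op 10 (git commit): modified={a.txt} staged={none}
After op 11 (git add a.txt): modified={none} staged={a.txt}
After op 12 (git add b.txt): modified={none} staged={a.txt}
After op 13 (git reset a.txt): modified={a.txt} staged={none}
After op 14 (git reset b.txt): modified={a.txt} staged={none}
After op 15 (modify a.txt): modified={a.txt} staged={none}
Final staged set: {none} -> count=0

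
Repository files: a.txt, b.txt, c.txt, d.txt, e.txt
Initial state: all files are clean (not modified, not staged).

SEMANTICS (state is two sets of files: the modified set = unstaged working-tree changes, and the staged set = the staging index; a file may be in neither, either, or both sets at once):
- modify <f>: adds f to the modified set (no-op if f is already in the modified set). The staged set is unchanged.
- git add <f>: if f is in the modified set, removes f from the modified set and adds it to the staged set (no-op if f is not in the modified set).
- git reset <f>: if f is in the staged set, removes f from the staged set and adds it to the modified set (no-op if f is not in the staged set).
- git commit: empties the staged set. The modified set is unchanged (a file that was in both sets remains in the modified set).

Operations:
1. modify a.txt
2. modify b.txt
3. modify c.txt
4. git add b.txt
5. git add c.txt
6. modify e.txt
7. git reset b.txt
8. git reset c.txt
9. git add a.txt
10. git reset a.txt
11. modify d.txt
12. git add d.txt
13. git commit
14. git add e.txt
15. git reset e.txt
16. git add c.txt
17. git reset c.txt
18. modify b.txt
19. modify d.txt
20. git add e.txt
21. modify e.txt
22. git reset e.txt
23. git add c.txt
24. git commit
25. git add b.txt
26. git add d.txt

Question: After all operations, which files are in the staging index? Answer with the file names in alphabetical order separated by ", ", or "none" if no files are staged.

Answer: b.txt, d.txt

Derivation:
After op 1 (modify a.txt): modified={a.txt} staged={none}
After op 2 (modify b.txt): modified={a.txt, b.txt} staged={none}
After op 3 (modify c.txt): modified={a.txt, b.txt, c.txt} staged={none}
After op 4 (git add b.txt): modified={a.txt, c.txt} staged={b.txt}
After op 5 (git add c.txt): modified={a.txt} staged={b.txt, c.txt}
After op 6 (modify e.txt): modified={a.txt, e.txt} staged={b.txt, c.txt}
After op 7 (git reset b.txt): modified={a.txt, b.txt, e.txt} staged={c.txt}
After op 8 (git reset c.txt): modified={a.txt, b.txt, c.txt, e.txt} staged={none}
After op 9 (git add a.txt): modified={b.txt, c.txt, e.txt} staged={a.txt}
After op 10 (git reset a.txt): modified={a.txt, b.txt, c.txt, e.txt} staged={none}
After op 11 (modify d.txt): modified={a.txt, b.txt, c.txt, d.txt, e.txt} staged={none}
After op 12 (git add d.txt): modified={a.txt, b.txt, c.txt, e.txt} staged={d.txt}
After op 13 (git commit): modified={a.txt, b.txt, c.txt, e.txt} staged={none}
After op 14 (git add e.txt): modified={a.txt, b.txt, c.txt} staged={e.txt}
After op 15 (git reset e.txt): modified={a.txt, b.txt, c.txt, e.txt} staged={none}
After op 16 (git add c.txt): modified={a.txt, b.txt, e.txt} staged={c.txt}
After op 17 (git reset c.txt): modified={a.txt, b.txt, c.txt, e.txt} staged={none}
After op 18 (modify b.txt): modified={a.txt, b.txt, c.txt, e.txt} staged={none}
After op 19 (modify d.txt): modified={a.txt, b.txt, c.txt, d.txt, e.txt} staged={none}
After op 20 (git add e.txt): modified={a.txt, b.txt, c.txt, d.txt} staged={e.txt}
After op 21 (modify e.txt): modified={a.txt, b.txt, c.txt, d.txt, e.txt} staged={e.txt}
After op 22 (git reset e.txt): modified={a.txt, b.txt, c.txt, d.txt, e.txt} staged={none}
After op 23 (git add c.txt): modified={a.txt, b.txt, d.txt, e.txt} staged={c.txt}
After op 24 (git commit): modified={a.txt, b.txt, d.txt, e.txt} staged={none}
After op 25 (git add b.txt): modified={a.txt, d.txt, e.txt} staged={b.txt}
After op 26 (git add d.txt): modified={a.txt, e.txt} staged={b.txt, d.txt}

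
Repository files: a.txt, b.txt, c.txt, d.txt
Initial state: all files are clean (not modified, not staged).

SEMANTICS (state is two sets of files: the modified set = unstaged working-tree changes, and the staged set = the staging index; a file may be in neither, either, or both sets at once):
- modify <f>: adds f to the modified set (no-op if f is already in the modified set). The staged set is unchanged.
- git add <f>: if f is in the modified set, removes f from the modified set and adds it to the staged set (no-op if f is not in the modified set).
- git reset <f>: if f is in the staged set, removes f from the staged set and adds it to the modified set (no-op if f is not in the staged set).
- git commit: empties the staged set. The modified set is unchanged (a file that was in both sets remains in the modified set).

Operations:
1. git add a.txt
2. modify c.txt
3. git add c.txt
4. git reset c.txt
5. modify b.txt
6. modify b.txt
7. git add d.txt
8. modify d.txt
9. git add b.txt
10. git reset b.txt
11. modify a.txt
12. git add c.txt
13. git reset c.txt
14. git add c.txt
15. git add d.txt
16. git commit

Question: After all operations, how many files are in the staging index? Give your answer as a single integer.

Answer: 0

Derivation:
After op 1 (git add a.txt): modified={none} staged={none}
After op 2 (modify c.txt): modified={c.txt} staged={none}
After op 3 (git add c.txt): modified={none} staged={c.txt}
After op 4 (git reset c.txt): modified={c.txt} staged={none}
After op 5 (modify b.txt): modified={b.txt, c.txt} staged={none}
After op 6 (modify b.txt): modified={b.txt, c.txt} staged={none}
After op 7 (git add d.txt): modified={b.txt, c.txt} staged={none}
After op 8 (modify d.txt): modified={b.txt, c.txt, d.txt} staged={none}
After op 9 (git add b.txt): modified={c.txt, d.txt} staged={b.txt}
After op 10 (git reset b.txt): modified={b.txt, c.txt, d.txt} staged={none}
After op 11 (modify a.txt): modified={a.txt, b.txt, c.txt, d.txt} staged={none}
After op 12 (git add c.txt): modified={a.txt, b.txt, d.txt} staged={c.txt}
After op 13 (git reset c.txt): modified={a.txt, b.txt, c.txt, d.txt} staged={none}
After op 14 (git add c.txt): modified={a.txt, b.txt, d.txt} staged={c.txt}
After op 15 (git add d.txt): modified={a.txt, b.txt} staged={c.txt, d.txt}
After op 16 (git commit): modified={a.txt, b.txt} staged={none}
Final staged set: {none} -> count=0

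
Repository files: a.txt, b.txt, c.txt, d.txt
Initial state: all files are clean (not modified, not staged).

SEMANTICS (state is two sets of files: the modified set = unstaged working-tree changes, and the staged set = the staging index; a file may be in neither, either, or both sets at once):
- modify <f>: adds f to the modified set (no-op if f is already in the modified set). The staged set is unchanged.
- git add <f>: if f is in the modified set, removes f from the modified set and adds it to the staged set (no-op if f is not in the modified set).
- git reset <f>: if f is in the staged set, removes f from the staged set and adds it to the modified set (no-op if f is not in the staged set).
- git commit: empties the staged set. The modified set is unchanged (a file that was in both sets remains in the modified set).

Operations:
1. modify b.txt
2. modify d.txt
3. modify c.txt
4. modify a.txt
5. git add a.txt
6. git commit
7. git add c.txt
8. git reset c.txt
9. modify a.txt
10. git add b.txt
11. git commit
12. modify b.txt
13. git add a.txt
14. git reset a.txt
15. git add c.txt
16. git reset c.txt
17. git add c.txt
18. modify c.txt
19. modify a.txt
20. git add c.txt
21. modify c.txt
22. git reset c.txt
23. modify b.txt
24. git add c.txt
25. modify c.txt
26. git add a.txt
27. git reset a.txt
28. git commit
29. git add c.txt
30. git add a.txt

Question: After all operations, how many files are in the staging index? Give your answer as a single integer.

After op 1 (modify b.txt): modified={b.txt} staged={none}
After op 2 (modify d.txt): modified={b.txt, d.txt} staged={none}
After op 3 (modify c.txt): modified={b.txt, c.txt, d.txt} staged={none}
After op 4 (modify a.txt): modified={a.txt, b.txt, c.txt, d.txt} staged={none}
After op 5 (git add a.txt): modified={b.txt, c.txt, d.txt} staged={a.txt}
After op 6 (git commit): modified={b.txt, c.txt, d.txt} staged={none}
After op 7 (git add c.txt): modified={b.txt, d.txt} staged={c.txt}
After op 8 (git reset c.txt): modified={b.txt, c.txt, d.txt} staged={none}
After op 9 (modify a.txt): modified={a.txt, b.txt, c.txt, d.txt} staged={none}
After op 10 (git add b.txt): modified={a.txt, c.txt, d.txt} staged={b.txt}
After op 11 (git commit): modified={a.txt, c.txt, d.txt} staged={none}
After op 12 (modify b.txt): modified={a.txt, b.txt, c.txt, d.txt} staged={none}
After op 13 (git add a.txt): modified={b.txt, c.txt, d.txt} staged={a.txt}
After op 14 (git reset a.txt): modified={a.txt, b.txt, c.txt, d.txt} staged={none}
After op 15 (git add c.txt): modified={a.txt, b.txt, d.txt} staged={c.txt}
After op 16 (git reset c.txt): modified={a.txt, b.txt, c.txt, d.txt} staged={none}
After op 17 (git add c.txt): modified={a.txt, b.txt, d.txt} staged={c.txt}
After op 18 (modify c.txt): modified={a.txt, b.txt, c.txt, d.txt} staged={c.txt}
After op 19 (modify a.txt): modified={a.txt, b.txt, c.txt, d.txt} staged={c.txt}
After op 20 (git add c.txt): modified={a.txt, b.txt, d.txt} staged={c.txt}
After op 21 (modify c.txt): modified={a.txt, b.txt, c.txt, d.txt} staged={c.txt}
After op 22 (git reset c.txt): modified={a.txt, b.txt, c.txt, d.txt} staged={none}
After op 23 (modify b.txt): modified={a.txt, b.txt, c.txt, d.txt} staged={none}
After op 24 (git add c.txt): modified={a.txt, b.txt, d.txt} staged={c.txt}
After op 25 (modify c.txt): modified={a.txt, b.txt, c.txt, d.txt} staged={c.txt}
After op 26 (git add a.txt): modified={b.txt, c.txt, d.txt} staged={a.txt, c.txt}
After op 27 (git reset a.txt): modified={a.txt, b.txt, c.txt, d.txt} staged={c.txt}
After op 28 (git commit): modified={a.txt, b.txt, c.txt, d.txt} staged={none}
After op 29 (git add c.txt): modified={a.txt, b.txt, d.txt} staged={c.txt}
After op 30 (git add a.txt): modified={b.txt, d.txt} staged={a.txt, c.txt}
Final staged set: {a.txt, c.txt} -> count=2

Answer: 2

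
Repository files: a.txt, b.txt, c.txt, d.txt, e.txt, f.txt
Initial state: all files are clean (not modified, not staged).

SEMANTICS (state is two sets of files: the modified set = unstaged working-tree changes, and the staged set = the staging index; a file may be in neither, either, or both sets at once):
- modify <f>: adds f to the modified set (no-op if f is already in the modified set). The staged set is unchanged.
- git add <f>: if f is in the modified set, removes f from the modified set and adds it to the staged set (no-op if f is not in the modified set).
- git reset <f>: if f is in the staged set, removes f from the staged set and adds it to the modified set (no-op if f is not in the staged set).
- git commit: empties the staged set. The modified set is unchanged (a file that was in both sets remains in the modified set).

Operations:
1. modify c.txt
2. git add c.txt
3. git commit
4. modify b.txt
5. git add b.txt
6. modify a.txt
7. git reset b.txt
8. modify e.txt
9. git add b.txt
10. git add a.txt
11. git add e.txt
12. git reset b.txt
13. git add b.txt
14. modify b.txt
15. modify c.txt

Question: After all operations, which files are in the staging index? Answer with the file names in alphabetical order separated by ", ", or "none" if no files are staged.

Answer: a.txt, b.txt, e.txt

Derivation:
After op 1 (modify c.txt): modified={c.txt} staged={none}
After op 2 (git add c.txt): modified={none} staged={c.txt}
After op 3 (git commit): modified={none} staged={none}
After op 4 (modify b.txt): modified={b.txt} staged={none}
After op 5 (git add b.txt): modified={none} staged={b.txt}
After op 6 (modify a.txt): modified={a.txt} staged={b.txt}
After op 7 (git reset b.txt): modified={a.txt, b.txt} staged={none}
After op 8 (modify e.txt): modified={a.txt, b.txt, e.txt} staged={none}
After op 9 (git add b.txt): modified={a.txt, e.txt} staged={b.txt}
After op 10 (git add a.txt): modified={e.txt} staged={a.txt, b.txt}
After op 11 (git add e.txt): modified={none} staged={a.txt, b.txt, e.txt}
After op 12 (git reset b.txt): modified={b.txt} staged={a.txt, e.txt}
After op 13 (git add b.txt): modified={none} staged={a.txt, b.txt, e.txt}
After op 14 (modify b.txt): modified={b.txt} staged={a.txt, b.txt, e.txt}
After op 15 (modify c.txt): modified={b.txt, c.txt} staged={a.txt, b.txt, e.txt}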